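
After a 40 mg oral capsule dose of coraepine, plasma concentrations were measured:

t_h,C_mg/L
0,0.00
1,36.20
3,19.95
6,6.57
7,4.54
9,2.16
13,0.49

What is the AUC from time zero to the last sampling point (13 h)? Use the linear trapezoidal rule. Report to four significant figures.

AUC = 131.6 mg/L·h

Trapezoidal AUC_0→13:
  [0→1]: (0.00+36.20)/2 × 1 = 18.1
  [1→3]: (36.20+19.95)/2 × 2 = 56.15
  [3→6]: (19.95+6.57)/2 × 3 = 39.78
  [6→7]: (6.57+4.54)/2 × 1 = 5.555
  [7→9]: (4.54+2.16)/2 × 2 = 6.7
  [9→13]: (2.16+0.49)/2 × 4 = 5.3
  Sum = 131.585 mg/L·h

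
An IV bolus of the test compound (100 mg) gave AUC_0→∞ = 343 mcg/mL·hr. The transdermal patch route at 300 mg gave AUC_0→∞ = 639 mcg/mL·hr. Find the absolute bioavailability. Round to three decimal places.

F = 0.621

F = (AUC_ev / D_ev) / (AUC_iv / D_iv)
  = (639/300) / (343/100)
  = 2.13 / 3.43 = 0.6210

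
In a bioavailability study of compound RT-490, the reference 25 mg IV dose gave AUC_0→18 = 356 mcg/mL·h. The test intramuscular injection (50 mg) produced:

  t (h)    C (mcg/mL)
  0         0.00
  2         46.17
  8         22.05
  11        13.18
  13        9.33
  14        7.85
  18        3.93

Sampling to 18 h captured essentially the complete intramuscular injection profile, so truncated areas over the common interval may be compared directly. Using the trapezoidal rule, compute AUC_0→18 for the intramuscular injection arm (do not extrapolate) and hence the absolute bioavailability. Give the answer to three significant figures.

Trapezoidal AUC_0→18 (intramuscular injection):
  [0→2]: (0.00+46.17)/2 × 2 = 46.17
  [2→8]: (46.17+22.05)/2 × 6 = 204.66
  [8→11]: (22.05+13.18)/2 × 3 = 52.845
  [11→13]: (13.18+9.33)/2 × 2 = 22.51
  [13→14]: (9.33+7.85)/2 × 1 = 8.59
  [14→18]: (7.85+3.93)/2 × 4 = 23.56
  Sum = 358.335 mcg/mL·h
F = (AUC_ev/D_ev)/(AUC_iv/D_iv) = (358.335/50)/(356/25) = 7.1667/14.24 = 0.5033

F = 0.503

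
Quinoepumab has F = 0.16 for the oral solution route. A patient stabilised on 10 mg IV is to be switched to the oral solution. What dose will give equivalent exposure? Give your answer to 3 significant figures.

D_oral = 62.5 mg

For equal systemic exposure: F × D_ev = D_iv
D_ev = D_iv / F = 10 / 0.16 = 62.5 mg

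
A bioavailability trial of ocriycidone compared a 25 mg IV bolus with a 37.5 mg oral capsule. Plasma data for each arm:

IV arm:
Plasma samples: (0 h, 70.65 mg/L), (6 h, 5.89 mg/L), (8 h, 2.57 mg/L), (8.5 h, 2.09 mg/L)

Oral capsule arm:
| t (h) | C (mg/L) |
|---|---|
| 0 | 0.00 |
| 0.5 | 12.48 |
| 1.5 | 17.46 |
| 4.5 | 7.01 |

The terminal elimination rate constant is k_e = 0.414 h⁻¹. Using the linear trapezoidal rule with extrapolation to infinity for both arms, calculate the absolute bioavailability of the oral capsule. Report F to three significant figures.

Trapezoidal AUC_0→8.5 (IV):
  [0→6]: (70.65+5.89)/2 × 6 = 229.62
  [6→8]: (5.89+2.57)/2 × 2 = 8.46
  [8→8.5]: (2.57+2.09)/2 × 0.5 = 1.165
  Sum = 239.245 mg/L·h
IV tail: 2.09/0.414 = 5.048; AUC_iv,0→∞ = 239.245 + 5.048 = 244.293 mg/L·h
Trapezoidal AUC_0→4.5 (oral capsule):
  [0→0.5]: (0.00+12.48)/2 × 0.5 = 3.12
  [0.5→1.5]: (12.48+17.46)/2 × 1 = 14.97
  [1.5→4.5]: (17.46+7.01)/2 × 3 = 36.705
  Sum = 54.795 mg/L·h
oral capsule tail: 7.01/0.414 = 16.932; AUC_ev,0→∞ = 54.795 + 16.932 = 71.727 mg/L·h
F = (AUC_ev/D_ev)/(AUC_iv/D_iv) = (71.727/37.5)/(244.293/25) = 1.91272/9.77172 = 0.1957

F = 0.196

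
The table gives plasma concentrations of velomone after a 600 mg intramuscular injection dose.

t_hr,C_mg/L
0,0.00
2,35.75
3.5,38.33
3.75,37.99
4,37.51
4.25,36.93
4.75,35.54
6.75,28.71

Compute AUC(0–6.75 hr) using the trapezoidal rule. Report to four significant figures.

AUC = 202.0 mg/L·hr

Trapezoidal AUC_0→6.75:
  [0→2]: (0.00+35.75)/2 × 2 = 35.75
  [2→3.5]: (35.75+38.33)/2 × 1.5 = 55.56
  [3.5→3.75]: (38.33+37.99)/2 × 0.25 = 9.54
  [3.75→4]: (37.99+37.51)/2 × 0.25 = 9.4375
  [4→4.25]: (37.51+36.93)/2 × 0.25 = 9.305
  [4.25→4.75]: (36.93+35.54)/2 × 0.5 = 18.1175
  [4.75→6.75]: (35.54+28.71)/2 × 2 = 64.25
  Sum = 201.96 mg/L·hr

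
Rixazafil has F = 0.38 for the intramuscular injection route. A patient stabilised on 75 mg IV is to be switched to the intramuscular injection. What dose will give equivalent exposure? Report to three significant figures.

For equal systemic exposure: F × D_ev = D_iv
D_ev = D_iv / F = 75 / 0.38 = 197.368 mg

D_intramuscular = 197 mg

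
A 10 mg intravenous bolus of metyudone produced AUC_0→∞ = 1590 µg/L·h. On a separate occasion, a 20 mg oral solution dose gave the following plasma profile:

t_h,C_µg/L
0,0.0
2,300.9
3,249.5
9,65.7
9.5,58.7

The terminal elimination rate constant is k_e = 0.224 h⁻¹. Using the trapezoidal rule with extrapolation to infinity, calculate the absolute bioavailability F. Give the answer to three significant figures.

F = 0.571

Trapezoidal AUC_0→9.5 (oral solution):
  [0→2]: (0.0+300.9)/2 × 2 = 300.9
  [2→3]: (300.9+249.5)/2 × 1 = 275.2
  [3→9]: (249.5+65.7)/2 × 6 = 945.6
  [9→9.5]: (65.7+58.7)/2 × 0.5 = 31.1
  Sum = 1552.8 µg/L·h
Tail: C_last/k_e = 58.7/0.224 = 262.054
AUC_0→∞ (oral solution) = 1552.8 + 262.054 = 1814.854 µg/L·h
F = (AUC_ev/D_ev)/(AUC_iv/D_iv) = (1814.854/20)/(1590/10) = 90.7427/159 = 0.5707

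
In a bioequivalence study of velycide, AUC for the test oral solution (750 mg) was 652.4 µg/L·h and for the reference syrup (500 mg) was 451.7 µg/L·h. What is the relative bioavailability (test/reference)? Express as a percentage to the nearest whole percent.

F_rel = (AUC_test/D_test) / (AUC_ref/D_ref)
      = (652.4/750) / (451.7/500)
      = 0.869867 / 0.9034 = 0.9629 = 96.29%

F_rel = 96%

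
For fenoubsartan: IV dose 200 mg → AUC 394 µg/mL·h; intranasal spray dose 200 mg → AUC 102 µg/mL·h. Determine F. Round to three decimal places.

F = 0.259

F = (AUC_ev / D_ev) / (AUC_iv / D_iv)
  = (102/200) / (394/200)
  = 0.51 / 1.97 = 0.2589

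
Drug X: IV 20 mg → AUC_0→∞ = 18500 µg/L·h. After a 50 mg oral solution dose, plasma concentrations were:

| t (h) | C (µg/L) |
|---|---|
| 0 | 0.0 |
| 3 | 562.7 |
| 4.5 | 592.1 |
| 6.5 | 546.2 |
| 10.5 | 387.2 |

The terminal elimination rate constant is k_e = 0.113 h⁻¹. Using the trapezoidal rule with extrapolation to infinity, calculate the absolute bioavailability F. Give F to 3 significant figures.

Trapezoidal AUC_0→10.5 (oral solution):
  [0→3]: (0.0+562.7)/2 × 3 = 844.05
  [3→4.5]: (562.7+592.1)/2 × 1.5 = 866.1
  [4.5→6.5]: (592.1+546.2)/2 × 2 = 1138.3
  [6.5→10.5]: (546.2+387.2)/2 × 4 = 1866.8
  Sum = 4715.25 µg/L·h
Tail: C_last/k_e = 387.2/0.113 = 3426.549
AUC_0→∞ (oral solution) = 4715.25 + 3426.549 = 8141.799 µg/L·h
F = (AUC_ev/D_ev)/(AUC_iv/D_iv) = (8141.799/50)/(18500/20) = 162.83598/925 = 0.1760

F = 0.176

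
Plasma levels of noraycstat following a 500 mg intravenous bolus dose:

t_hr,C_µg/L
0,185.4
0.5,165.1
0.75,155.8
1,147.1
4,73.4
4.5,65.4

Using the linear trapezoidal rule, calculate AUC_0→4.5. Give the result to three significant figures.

AUC = 531 µg/L·hr

Trapezoidal AUC_0→4.5:
  [0→0.5]: (185.4+165.1)/2 × 0.5 = 87.625
  [0.5→0.75]: (165.1+155.8)/2 × 0.25 = 40.1125
  [0.75→1]: (155.8+147.1)/2 × 0.25 = 37.8625
  [1→4]: (147.1+73.4)/2 × 3 = 330.75
  [4→4.5]: (73.4+65.4)/2 × 0.5 = 34.7
  Sum = 531.05 µg/L·hr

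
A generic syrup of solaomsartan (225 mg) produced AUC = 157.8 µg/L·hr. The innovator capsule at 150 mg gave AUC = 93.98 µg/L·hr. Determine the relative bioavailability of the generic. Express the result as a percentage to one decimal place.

F_rel = (AUC_test/D_test) / (AUC_ref/D_ref)
      = (157.8/225) / (93.98/150)
      = 0.701333 / 0.626533 = 1.1194 = 111.94%

F_rel = 111.9%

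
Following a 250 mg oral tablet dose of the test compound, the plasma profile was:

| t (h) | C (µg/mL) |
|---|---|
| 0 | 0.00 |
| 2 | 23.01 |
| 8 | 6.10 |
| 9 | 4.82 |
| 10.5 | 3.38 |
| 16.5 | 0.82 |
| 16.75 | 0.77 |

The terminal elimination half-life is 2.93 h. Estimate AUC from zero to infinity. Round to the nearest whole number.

Trapezoidal AUC_0→16.75:
  [0→2]: (0.00+23.01)/2 × 2 = 23.01
  [2→8]: (23.01+6.10)/2 × 6 = 87.33
  [8→9]: (6.10+4.82)/2 × 1 = 5.46
  [9→10.5]: (4.82+3.38)/2 × 1.5 = 6.15
  [10.5→16.5]: (3.38+0.82)/2 × 6 = 12.6
  [16.5→16.75]: (0.82+0.77)/2 × 0.25 = 0.19875
  Sum = 134.74875 µg/mL·h
k_e = ln2 / t½ = 0.693147 / 2.93 = 0.2366 h^-1
Extrapolated tail: C_last / k_e = 0.77 / 0.2366 = 3.254
AUC_0→∞ = 134.74875 + 3.254 = 138.00275 µg/mL·h

AUC = 138 µg/mL·h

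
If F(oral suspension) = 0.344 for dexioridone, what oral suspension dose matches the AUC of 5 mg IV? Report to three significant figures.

D_oral = 14.5 mg

For equal systemic exposure: F × D_ev = D_iv
D_ev = D_iv / F = 5 / 0.344 = 14.5349 mg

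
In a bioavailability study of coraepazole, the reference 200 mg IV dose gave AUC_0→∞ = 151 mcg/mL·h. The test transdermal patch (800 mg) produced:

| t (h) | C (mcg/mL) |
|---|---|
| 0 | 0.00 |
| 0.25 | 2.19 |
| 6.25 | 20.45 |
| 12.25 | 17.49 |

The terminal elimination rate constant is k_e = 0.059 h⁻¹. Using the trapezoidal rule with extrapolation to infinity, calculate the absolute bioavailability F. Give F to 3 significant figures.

F = 0.792

Trapezoidal AUC_0→12.25 (transdermal patch):
  [0→0.25]: (0.00+2.19)/2 × 0.25 = 0.27375
  [0.25→6.25]: (2.19+20.45)/2 × 6 = 67.92
  [6.25→12.25]: (20.45+17.49)/2 × 6 = 113.82
  Sum = 182.01375 mcg/mL·h
Tail: C_last/k_e = 17.49/0.059 = 296.441
AUC_0→∞ (transdermal patch) = 182.01375 + 296.441 = 478.45475 mcg/mL·h
F = (AUC_ev/D_ev)/(AUC_iv/D_iv) = (478.45475/800)/(151/200) = 0.598068/0.755 = 0.7921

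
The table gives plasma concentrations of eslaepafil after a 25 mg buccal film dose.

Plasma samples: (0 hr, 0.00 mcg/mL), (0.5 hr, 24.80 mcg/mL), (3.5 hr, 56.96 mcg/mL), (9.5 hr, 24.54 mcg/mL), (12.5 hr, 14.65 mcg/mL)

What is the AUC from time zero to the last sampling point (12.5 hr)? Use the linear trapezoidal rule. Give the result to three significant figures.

AUC = 432 mcg/mL·hr

Trapezoidal AUC_0→12.5:
  [0→0.5]: (0.00+24.80)/2 × 0.5 = 6.2
  [0.5→3.5]: (24.80+56.96)/2 × 3 = 122.64
  [3.5→9.5]: (56.96+24.54)/2 × 6 = 244.5
  [9.5→12.5]: (24.54+14.65)/2 × 3 = 58.785
  Sum = 432.125 mcg/mL·hr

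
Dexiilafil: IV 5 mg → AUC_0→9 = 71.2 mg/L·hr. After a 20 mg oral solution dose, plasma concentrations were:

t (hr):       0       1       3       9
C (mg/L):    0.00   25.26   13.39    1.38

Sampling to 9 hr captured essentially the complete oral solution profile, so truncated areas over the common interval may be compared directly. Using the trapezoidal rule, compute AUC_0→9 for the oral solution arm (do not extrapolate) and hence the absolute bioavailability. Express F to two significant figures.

F = 0.34

Trapezoidal AUC_0→9 (oral solution):
  [0→1]: (0.00+25.26)/2 × 1 = 12.63
  [1→3]: (25.26+13.39)/2 × 2 = 38.65
  [3→9]: (13.39+1.38)/2 × 6 = 44.31
  Sum = 95.59 mg/L·hr
F = (AUC_ev/D_ev)/(AUC_iv/D_iv) = (95.59/20)/(71.2/5) = 4.7795/14.24 = 0.3356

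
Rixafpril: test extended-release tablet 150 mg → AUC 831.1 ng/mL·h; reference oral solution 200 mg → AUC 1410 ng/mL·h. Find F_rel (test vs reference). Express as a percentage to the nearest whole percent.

F_rel = (AUC_test/D_test) / (AUC_ref/D_ref)
      = (831.1/150) / (1410/200)
      = 5.54067 / 7.05 = 0.7859 = 78.59%

F_rel = 79%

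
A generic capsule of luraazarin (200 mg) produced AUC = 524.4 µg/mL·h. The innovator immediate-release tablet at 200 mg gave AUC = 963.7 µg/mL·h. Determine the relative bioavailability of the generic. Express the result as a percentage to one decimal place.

F_rel = 54.4%

F_rel = (AUC_test/D_test) / (AUC_ref/D_ref)
      = (524.4/200) / (963.7/200)
      = 2.622 / 4.8185 = 0.5442 = 54.42%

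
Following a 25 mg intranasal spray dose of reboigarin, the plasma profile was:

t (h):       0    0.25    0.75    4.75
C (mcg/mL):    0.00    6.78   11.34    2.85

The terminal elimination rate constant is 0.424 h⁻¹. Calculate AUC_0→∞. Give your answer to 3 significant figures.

AUC = 40.5 mcg/mL·h

Trapezoidal AUC_0→4.75:
  [0→0.25]: (0.00+6.78)/2 × 0.25 = 0.8475
  [0.25→0.75]: (6.78+11.34)/2 × 0.5 = 4.53
  [0.75→4.75]: (11.34+2.85)/2 × 4 = 28.38
  Sum = 33.7575 mcg/mL·h
Extrapolated tail: C_last / k_e = 2.85 / 0.424 = 6.722
AUC_0→∞ = 33.7575 + 6.722 = 40.4795 mcg/mL·h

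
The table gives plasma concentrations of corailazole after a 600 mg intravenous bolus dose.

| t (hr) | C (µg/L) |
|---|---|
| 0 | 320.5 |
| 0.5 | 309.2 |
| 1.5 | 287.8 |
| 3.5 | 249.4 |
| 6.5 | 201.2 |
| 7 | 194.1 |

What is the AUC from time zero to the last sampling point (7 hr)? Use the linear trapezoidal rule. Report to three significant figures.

Trapezoidal AUC_0→7:
  [0→0.5]: (320.5+309.2)/2 × 0.5 = 157.425
  [0.5→1.5]: (309.2+287.8)/2 × 1 = 298.5
  [1.5→3.5]: (287.8+249.4)/2 × 2 = 537.2
  [3.5→6.5]: (249.4+201.2)/2 × 3 = 675.9
  [6.5→7]: (201.2+194.1)/2 × 0.5 = 98.825
  Sum = 1767.85 µg/L·hr

AUC = 1770 µg/L·hr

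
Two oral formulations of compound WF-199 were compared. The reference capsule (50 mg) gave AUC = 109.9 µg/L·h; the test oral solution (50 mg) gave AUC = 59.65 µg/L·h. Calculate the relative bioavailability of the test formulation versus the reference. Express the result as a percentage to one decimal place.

F_rel = 54.3%

F_rel = (AUC_test/D_test) / (AUC_ref/D_ref)
      = (59.65/50) / (109.9/50)
      = 1.193 / 2.198 = 0.5428 = 54.28%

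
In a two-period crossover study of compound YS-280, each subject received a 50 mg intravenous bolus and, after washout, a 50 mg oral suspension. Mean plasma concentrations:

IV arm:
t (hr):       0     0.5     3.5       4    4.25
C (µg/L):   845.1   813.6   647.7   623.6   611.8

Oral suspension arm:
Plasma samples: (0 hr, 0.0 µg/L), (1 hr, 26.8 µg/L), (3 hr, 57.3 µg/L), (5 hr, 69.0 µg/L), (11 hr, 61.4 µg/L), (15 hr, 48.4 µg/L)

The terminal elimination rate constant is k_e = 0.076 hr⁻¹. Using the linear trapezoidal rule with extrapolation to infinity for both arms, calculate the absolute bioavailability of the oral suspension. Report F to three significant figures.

F = 0.132

Trapezoidal AUC_0→4.25 (IV):
  [0→0.5]: (845.1+813.6)/2 × 0.5 = 414.675
  [0.5→3.5]: (813.6+647.7)/2 × 3 = 2191.95
  [3.5→4]: (647.7+623.6)/2 × 0.5 = 317.825
  [4→4.25]: (623.6+611.8)/2 × 0.25 = 154.425
  Sum = 3078.875 µg/L·hr
IV tail: 611.8/0.076 = 8050.000; AUC_iv,0→∞ = 3078.875 + 8050.000 = 11128.875 µg/L·hr
Trapezoidal AUC_0→15 (oral suspension):
  [0→1]: (0.0+26.8)/2 × 1 = 13.4
  [1→3]: (26.8+57.3)/2 × 2 = 84.1
  [3→5]: (57.3+69.0)/2 × 2 = 126.3
  [5→11]: (69.0+61.4)/2 × 6 = 391.2
  [11→15]: (61.4+48.4)/2 × 4 = 219.6
  Sum = 834.6 µg/L·hr
oral suspension tail: 48.4/0.076 = 636.842; AUC_ev,0→∞ = 834.6 + 636.842 = 1471.442 µg/L·hr
F = (AUC_ev/D_ev)/(AUC_iv/D_iv) = (1471.442/50)/(11128.875/50) = 29.42884/222.5775 = 0.1322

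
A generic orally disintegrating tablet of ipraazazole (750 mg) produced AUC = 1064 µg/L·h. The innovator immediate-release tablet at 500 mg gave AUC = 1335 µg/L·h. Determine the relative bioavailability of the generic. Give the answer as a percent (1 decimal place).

F_rel = 53.1%

F_rel = (AUC_test/D_test) / (AUC_ref/D_ref)
      = (1064/750) / (1335/500)
      = 1.41867 / 2.67 = 0.5313 = 53.13%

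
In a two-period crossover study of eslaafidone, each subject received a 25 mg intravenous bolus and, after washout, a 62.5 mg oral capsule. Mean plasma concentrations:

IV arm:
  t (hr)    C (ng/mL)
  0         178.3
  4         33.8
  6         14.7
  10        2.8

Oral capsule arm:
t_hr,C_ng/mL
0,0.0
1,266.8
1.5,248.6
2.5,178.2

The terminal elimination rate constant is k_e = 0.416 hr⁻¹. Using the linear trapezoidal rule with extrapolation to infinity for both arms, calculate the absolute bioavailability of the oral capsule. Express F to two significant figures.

Trapezoidal AUC_0→10 (IV):
  [0→4]: (178.3+33.8)/2 × 4 = 424.2
  [4→6]: (33.8+14.7)/2 × 2 = 48.5
  [6→10]: (14.7+2.8)/2 × 4 = 35.0
  Sum = 507.7 ng/mL·hr
IV tail: 2.8/0.416 = 6.731; AUC_iv,0→∞ = 507.7 + 6.731 = 514.431 ng/mL·hr
Trapezoidal AUC_0→2.5 (oral capsule):
  [0→1]: (0.0+266.8)/2 × 1 = 133.4
  [1→1.5]: (266.8+248.6)/2 × 0.5 = 128.85
  [1.5→2.5]: (248.6+178.2)/2 × 1 = 213.4
  Sum = 475.65 ng/mL·hr
oral capsule tail: 178.2/0.416 = 428.365; AUC_ev,0→∞ = 475.65 + 428.365 = 904.015 ng/mL·hr
F = (AUC_ev/D_ev)/(AUC_iv/D_iv) = (904.015/62.5)/(514.431/25) = 14.46424/20.57724 = 0.7029

F = 0.70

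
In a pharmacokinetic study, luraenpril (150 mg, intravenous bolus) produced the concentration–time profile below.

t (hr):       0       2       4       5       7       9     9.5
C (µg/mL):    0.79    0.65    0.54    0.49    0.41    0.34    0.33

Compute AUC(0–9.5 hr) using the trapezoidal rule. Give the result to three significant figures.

Trapezoidal AUC_0→9.5:
  [0→2]: (0.79+0.65)/2 × 2 = 1.44
  [2→4]: (0.65+0.54)/2 × 2 = 1.19
  [4→5]: (0.54+0.49)/2 × 1 = 0.515
  [5→7]: (0.49+0.41)/2 × 2 = 0.9
  [7→9]: (0.41+0.34)/2 × 2 = 0.75
  [9→9.5]: (0.34+0.33)/2 × 0.5 = 0.1675
  Sum = 4.9625 µg/mL·hr

AUC = 4.96 µg/mL·hr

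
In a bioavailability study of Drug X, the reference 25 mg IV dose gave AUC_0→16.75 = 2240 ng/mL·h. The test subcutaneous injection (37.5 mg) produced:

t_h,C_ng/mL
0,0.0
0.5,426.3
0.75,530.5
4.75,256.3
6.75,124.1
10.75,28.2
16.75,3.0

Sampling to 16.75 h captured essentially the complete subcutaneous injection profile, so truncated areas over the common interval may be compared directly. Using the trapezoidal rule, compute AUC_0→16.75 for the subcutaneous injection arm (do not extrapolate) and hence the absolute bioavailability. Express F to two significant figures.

F = 0.77

Trapezoidal AUC_0→16.75 (subcutaneous injection):
  [0→0.5]: (0.0+426.3)/2 × 0.5 = 106.575
  [0.5→0.75]: (426.3+530.5)/2 × 0.25 = 119.6
  [0.75→4.75]: (530.5+256.3)/2 × 4 = 1573.6
  [4.75→6.75]: (256.3+124.1)/2 × 2 = 380.4
  [6.75→10.75]: (124.1+28.2)/2 × 4 = 304.6
  [10.75→16.75]: (28.2+3.0)/2 × 6 = 93.6
  Sum = 2578.375 ng/mL·h
F = (AUC_ev/D_ev)/(AUC_iv/D_iv) = (2578.375/37.5)/(2240/25) = 68.7567/89.6 = 0.7674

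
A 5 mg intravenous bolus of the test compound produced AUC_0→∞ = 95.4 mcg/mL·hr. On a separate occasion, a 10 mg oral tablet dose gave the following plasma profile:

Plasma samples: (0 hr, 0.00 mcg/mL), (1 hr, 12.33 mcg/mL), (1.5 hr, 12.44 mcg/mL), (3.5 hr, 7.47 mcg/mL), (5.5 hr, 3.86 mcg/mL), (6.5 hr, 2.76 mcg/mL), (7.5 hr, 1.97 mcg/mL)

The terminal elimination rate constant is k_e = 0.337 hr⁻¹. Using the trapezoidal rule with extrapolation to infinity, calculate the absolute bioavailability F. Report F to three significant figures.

Trapezoidal AUC_0→7.5 (oral tablet):
  [0→1]: (0.00+12.33)/2 × 1 = 6.165
  [1→1.5]: (12.33+12.44)/2 × 0.5 = 6.1925
  [1.5→3.5]: (12.44+7.47)/2 × 2 = 19.91
  [3.5→5.5]: (7.47+3.86)/2 × 2 = 11.33
  [5.5→6.5]: (3.86+2.76)/2 × 1 = 3.31
  [6.5→7.5]: (2.76+1.97)/2 × 1 = 2.365
  Sum = 49.2725 mcg/mL·hr
Tail: C_last/k_e = 1.97/0.337 = 5.846
AUC_0→∞ (oral tablet) = 49.2725 + 5.846 = 55.1185 mcg/mL·hr
F = (AUC_ev/D_ev)/(AUC_iv/D_iv) = (55.1185/10)/(95.4/5) = 5.51185/19.08 = 0.2889

F = 0.289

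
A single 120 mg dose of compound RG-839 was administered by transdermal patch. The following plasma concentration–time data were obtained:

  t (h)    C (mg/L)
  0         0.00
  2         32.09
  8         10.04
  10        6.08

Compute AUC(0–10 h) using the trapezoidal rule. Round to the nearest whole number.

AUC = 175 mg/L·h

Trapezoidal AUC_0→10:
  [0→2]: (0.00+32.09)/2 × 2 = 32.09
  [2→8]: (32.09+10.04)/2 × 6 = 126.39
  [8→10]: (10.04+6.08)/2 × 2 = 16.12
  Sum = 174.6 mg/L·h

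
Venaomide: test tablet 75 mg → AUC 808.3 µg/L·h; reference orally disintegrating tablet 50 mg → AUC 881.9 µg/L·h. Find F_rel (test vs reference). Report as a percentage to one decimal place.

F_rel = (AUC_test/D_test) / (AUC_ref/D_ref)
      = (808.3/75) / (881.9/50)
      = 10.7773 / 17.638 = 0.6110 = 61.10%

F_rel = 61.1%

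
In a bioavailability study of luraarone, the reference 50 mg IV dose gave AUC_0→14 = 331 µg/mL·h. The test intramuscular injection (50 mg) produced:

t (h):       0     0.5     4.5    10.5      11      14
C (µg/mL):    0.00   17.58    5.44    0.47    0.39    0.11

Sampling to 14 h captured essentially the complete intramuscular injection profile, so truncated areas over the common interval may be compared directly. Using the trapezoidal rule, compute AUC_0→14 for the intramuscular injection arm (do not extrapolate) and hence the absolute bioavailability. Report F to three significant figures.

Trapezoidal AUC_0→14 (intramuscular injection):
  [0→0.5]: (0.00+17.58)/2 × 0.5 = 4.395
  [0.5→4.5]: (17.58+5.44)/2 × 4 = 46.04
  [4.5→10.5]: (5.44+0.47)/2 × 6 = 17.73
  [10.5→11]: (0.47+0.39)/2 × 0.5 = 0.215
  [11→14]: (0.39+0.11)/2 × 3 = 0.75
  Sum = 69.13 µg/mL·h
F = (AUC_ev/D_ev)/(AUC_iv/D_iv) = (69.13/50)/(331/50) = 1.3826/6.62 = 0.2089

F = 0.209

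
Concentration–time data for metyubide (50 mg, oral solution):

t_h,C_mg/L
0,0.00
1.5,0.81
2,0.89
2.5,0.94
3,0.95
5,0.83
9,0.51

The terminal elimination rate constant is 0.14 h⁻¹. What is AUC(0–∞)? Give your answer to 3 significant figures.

AUC = 10.1 mg/L·h

Trapezoidal AUC_0→9:
  [0→1.5]: (0.00+0.81)/2 × 1.5 = 0.6075
  [1.5→2]: (0.81+0.89)/2 × 0.5 = 0.425
  [2→2.5]: (0.89+0.94)/2 × 0.5 = 0.4575
  [2.5→3]: (0.94+0.95)/2 × 0.5 = 0.4725
  [3→5]: (0.95+0.83)/2 × 2 = 1.78
  [5→9]: (0.83+0.51)/2 × 4 = 2.68
  Sum = 6.4225 mg/L·h
Extrapolated tail: C_last / k_e = 0.51 / 0.14 = 3.643
AUC_0→∞ = 6.4225 + 3.643 = 10.0655 mg/L·h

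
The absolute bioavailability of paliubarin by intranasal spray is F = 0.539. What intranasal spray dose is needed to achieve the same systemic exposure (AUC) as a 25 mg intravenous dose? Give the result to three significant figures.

D_intranasal = 46.4 mg

For equal systemic exposure: F × D_ev = D_iv
D_ev = D_iv / F = 25 / 0.539 = 46.3822 mg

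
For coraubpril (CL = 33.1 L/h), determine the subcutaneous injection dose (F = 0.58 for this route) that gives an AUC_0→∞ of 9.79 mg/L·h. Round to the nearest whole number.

Dose = CL × AUC_0→∞ / F
     = 33.1 × 9.79 / 0.58 = 558.705 mg

Dose = 559 mg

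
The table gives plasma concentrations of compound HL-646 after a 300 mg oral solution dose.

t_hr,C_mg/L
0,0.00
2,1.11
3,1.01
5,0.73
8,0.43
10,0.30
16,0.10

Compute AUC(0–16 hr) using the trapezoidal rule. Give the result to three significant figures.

AUC = 7.58 mg/L·hr

Trapezoidal AUC_0→16:
  [0→2]: (0.00+1.11)/2 × 2 = 1.11
  [2→3]: (1.11+1.01)/2 × 1 = 1.06
  [3→5]: (1.01+0.73)/2 × 2 = 1.74
  [5→8]: (0.73+0.43)/2 × 3 = 1.74
  [8→10]: (0.43+0.30)/2 × 2 = 0.73
  [10→16]: (0.30+0.10)/2 × 6 = 1.2
  Sum = 7.58 mg/L·hr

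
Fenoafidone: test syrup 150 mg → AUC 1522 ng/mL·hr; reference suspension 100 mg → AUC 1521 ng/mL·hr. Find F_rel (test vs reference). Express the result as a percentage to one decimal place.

F_rel = (AUC_test/D_test) / (AUC_ref/D_ref)
      = (1522/150) / (1521/100)
      = 10.1467 / 15.21 = 0.6671 = 66.71%

F_rel = 66.7%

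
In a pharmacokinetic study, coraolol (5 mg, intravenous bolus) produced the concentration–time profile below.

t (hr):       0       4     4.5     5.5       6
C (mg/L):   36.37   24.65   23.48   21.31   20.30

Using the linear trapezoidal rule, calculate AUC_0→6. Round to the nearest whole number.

AUC = 167 mg/L·hr

Trapezoidal AUC_0→6:
  [0→4]: (36.37+24.65)/2 × 4 = 122.04
  [4→4.5]: (24.65+23.48)/2 × 0.5 = 12.0325
  [4.5→5.5]: (23.48+21.31)/2 × 1 = 22.395
  [5.5→6]: (21.31+20.30)/2 × 0.5 = 10.4025
  Sum = 166.87 mg/L·hr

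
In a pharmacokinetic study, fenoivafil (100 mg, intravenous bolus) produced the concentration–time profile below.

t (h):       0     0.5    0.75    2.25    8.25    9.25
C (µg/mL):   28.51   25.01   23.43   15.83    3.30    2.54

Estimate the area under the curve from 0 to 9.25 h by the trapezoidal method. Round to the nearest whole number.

Trapezoidal AUC_0→9.25:
  [0→0.5]: (28.51+25.01)/2 × 0.5 = 13.38
  [0.5→0.75]: (25.01+23.43)/2 × 0.25 = 6.055
  [0.75→2.25]: (23.43+15.83)/2 × 1.5 = 29.445
  [2.25→8.25]: (15.83+3.30)/2 × 6 = 57.39
  [8.25→9.25]: (3.30+2.54)/2 × 1 = 2.92
  Sum = 109.19 µg/mL·h

AUC = 109 µg/mL·h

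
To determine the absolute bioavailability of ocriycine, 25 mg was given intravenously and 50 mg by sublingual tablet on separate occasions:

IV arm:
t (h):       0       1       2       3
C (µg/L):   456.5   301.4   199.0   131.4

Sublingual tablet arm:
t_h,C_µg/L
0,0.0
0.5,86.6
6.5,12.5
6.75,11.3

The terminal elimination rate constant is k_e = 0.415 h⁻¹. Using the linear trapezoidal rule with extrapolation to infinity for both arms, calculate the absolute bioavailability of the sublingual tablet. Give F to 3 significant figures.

Trapezoidal AUC_0→3 (IV):
  [0→1]: (456.5+301.4)/2 × 1 = 378.95
  [1→2]: (301.4+199.0)/2 × 1 = 250.2
  [2→3]: (199.0+131.4)/2 × 1 = 165.2
  Sum = 794.35 µg/L·h
IV tail: 131.4/0.415 = 316.627; AUC_iv,0→∞ = 794.35 + 316.627 = 1110.977 µg/L·h
Trapezoidal AUC_0→6.75 (sublingual tablet):
  [0→0.5]: (0.0+86.6)/2 × 0.5 = 21.65
  [0.5→6.5]: (86.6+12.5)/2 × 6 = 297.3
  [6.5→6.75]: (12.5+11.3)/2 × 0.25 = 2.975
  Sum = 321.925 µg/L·h
sublingual tablet tail: 11.3/0.415 = 27.229; AUC_ev,0→∞ = 321.925 + 27.229 = 349.154 µg/L·h
F = (AUC_ev/D_ev)/(AUC_iv/D_iv) = (349.154/50)/(1110.977/25) = 6.98308/44.43908 = 0.1571

F = 0.157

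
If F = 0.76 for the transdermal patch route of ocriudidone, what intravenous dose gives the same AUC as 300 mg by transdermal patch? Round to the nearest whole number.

D_iv = 228 mg

Systemic exposure from an extravascular dose = F × D_ev, so the equivalent IV dose is F × D_ev.
D_iv = F × D_ev = 0.76 × 300 = 228 mg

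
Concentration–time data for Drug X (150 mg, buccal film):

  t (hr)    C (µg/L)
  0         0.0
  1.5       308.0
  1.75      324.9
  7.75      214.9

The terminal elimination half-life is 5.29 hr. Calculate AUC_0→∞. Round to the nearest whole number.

AUC = 3570 µg/L·hr

Trapezoidal AUC_0→7.75:
  [0→1.5]: (0.0+308.0)/2 × 1.5 = 231.0
  [1.5→1.75]: (308.0+324.9)/2 × 0.25 = 79.1125
  [1.75→7.75]: (324.9+214.9)/2 × 6 = 1619.4
  Sum = 1929.5125 µg/L·hr
k_e = ln2 / t½ = 0.693147 / 5.29 = 0.1310 hr^-1
Extrapolated tail: C_last / k_e = 214.9 / 0.131 = 1640.458
AUC_0→∞ = 1929.5125 + 1640.458 = 3569.9705 µg/L·hr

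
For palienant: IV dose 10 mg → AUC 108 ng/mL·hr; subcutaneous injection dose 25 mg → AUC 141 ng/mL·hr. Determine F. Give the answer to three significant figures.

F = 0.522

F = (AUC_ev / D_ev) / (AUC_iv / D_iv)
  = (141/25) / (108/10)
  = 5.64 / 10.8 = 0.5222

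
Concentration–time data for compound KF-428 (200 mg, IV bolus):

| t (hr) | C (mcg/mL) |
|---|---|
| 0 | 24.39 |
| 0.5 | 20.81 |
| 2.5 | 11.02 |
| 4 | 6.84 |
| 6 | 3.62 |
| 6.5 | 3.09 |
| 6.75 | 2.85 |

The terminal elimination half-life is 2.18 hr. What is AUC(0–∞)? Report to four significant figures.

AUC = 78.37 mcg/mL·hr

Trapezoidal AUC_0→6.75:
  [0→0.5]: (24.39+20.81)/2 × 0.5 = 11.3
  [0.5→2.5]: (20.81+11.02)/2 × 2 = 31.83
  [2.5→4]: (11.02+6.84)/2 × 1.5 = 13.395
  [4→6]: (6.84+3.62)/2 × 2 = 10.46
  [6→6.5]: (3.62+3.09)/2 × 0.5 = 1.6775
  [6.5→6.75]: (3.09+2.85)/2 × 0.25 = 0.7425
  Sum = 69.405 mcg/mL·hr
k_e = ln2 / t½ = 0.693147 / 2.18 = 0.3180 hr^-1
Extrapolated tail: C_last / k_e = 2.85 / 0.318 = 8.962
AUC_0→∞ = 69.405 + 8.962 = 78.367 mcg/mL·hr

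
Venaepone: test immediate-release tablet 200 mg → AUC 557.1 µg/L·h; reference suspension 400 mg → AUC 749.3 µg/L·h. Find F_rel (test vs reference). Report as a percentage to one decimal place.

F_rel = (AUC_test/D_test) / (AUC_ref/D_ref)
      = (557.1/200) / (749.3/400)
      = 2.7855 / 1.87325 = 1.4870 = 148.70%

F_rel = 148.7%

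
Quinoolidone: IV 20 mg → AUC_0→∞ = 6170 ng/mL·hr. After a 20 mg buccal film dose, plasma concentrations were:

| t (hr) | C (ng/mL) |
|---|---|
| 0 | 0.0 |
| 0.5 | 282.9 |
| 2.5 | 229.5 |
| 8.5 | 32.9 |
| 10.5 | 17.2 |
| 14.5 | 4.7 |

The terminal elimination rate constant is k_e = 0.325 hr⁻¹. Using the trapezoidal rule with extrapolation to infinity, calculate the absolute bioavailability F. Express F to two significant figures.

Trapezoidal AUC_0→14.5 (buccal film):
  [0→0.5]: (0.0+282.9)/2 × 0.5 = 70.725
  [0.5→2.5]: (282.9+229.5)/2 × 2 = 512.4
  [2.5→8.5]: (229.5+32.9)/2 × 6 = 787.2
  [8.5→10.5]: (32.9+17.2)/2 × 2 = 50.1
  [10.5→14.5]: (17.2+4.7)/2 × 4 = 43.8
  Sum = 1464.225 ng/mL·hr
Tail: C_last/k_e = 4.7/0.325 = 14.462
AUC_0→∞ (buccal film) = 1464.225 + 14.462 = 1478.687 ng/mL·hr
F = (AUC_ev/D_ev)/(AUC_iv/D_iv) = (1478.687/20)/(6170/20) = 73.93435/308.5 = 0.2397

F = 0.24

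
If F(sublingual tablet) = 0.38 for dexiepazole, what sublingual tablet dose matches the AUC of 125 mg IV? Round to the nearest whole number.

For equal systemic exposure: F × D_ev = D_iv
D_ev = D_iv / F = 125 / 0.38 = 328.947 mg

D_sublingual = 329 mg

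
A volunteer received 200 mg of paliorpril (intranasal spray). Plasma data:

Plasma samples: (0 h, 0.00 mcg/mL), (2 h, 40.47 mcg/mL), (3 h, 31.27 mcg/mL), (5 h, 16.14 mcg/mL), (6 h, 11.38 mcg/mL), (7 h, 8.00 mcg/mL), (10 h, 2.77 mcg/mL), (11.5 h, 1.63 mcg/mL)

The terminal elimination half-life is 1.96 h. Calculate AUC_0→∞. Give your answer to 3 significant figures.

Trapezoidal AUC_0→11.5:
  [0→2]: (0.00+40.47)/2 × 2 = 40.47
  [2→3]: (40.47+31.27)/2 × 1 = 35.87
  [3→5]: (31.27+16.14)/2 × 2 = 47.41
  [5→6]: (16.14+11.38)/2 × 1 = 13.76
  [6→7]: (11.38+8.00)/2 × 1 = 9.69
  [7→10]: (8.00+2.77)/2 × 3 = 16.155
  [10→11.5]: (2.77+1.63)/2 × 1.5 = 3.3
  Sum = 166.655 mcg/mL·h
k_e = ln2 / t½ = 0.693147 / 1.96 = 0.3536 h^-1
Extrapolated tail: C_last / k_e = 1.63 / 0.3536 = 4.610
AUC_0→∞ = 166.655 + 4.610 = 171.265 mcg/mL·h

AUC = 171 mcg/mL·h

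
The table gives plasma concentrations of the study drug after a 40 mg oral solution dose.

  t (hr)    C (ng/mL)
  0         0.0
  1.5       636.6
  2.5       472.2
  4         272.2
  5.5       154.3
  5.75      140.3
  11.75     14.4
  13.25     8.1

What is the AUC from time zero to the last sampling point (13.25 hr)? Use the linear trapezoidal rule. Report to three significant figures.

AUC = 2430 ng/mL·hr

Trapezoidal AUC_0→13.25:
  [0→1.5]: (0.0+636.6)/2 × 1.5 = 477.45
  [1.5→2.5]: (636.6+472.2)/2 × 1 = 554.4
  [2.5→4]: (472.2+272.2)/2 × 1.5 = 558.3
  [4→5.5]: (272.2+154.3)/2 × 1.5 = 319.875
  [5.5→5.75]: (154.3+140.3)/2 × 0.25 = 36.825
  [5.75→11.75]: (140.3+14.4)/2 × 6 = 464.1
  [11.75→13.25]: (14.4+8.1)/2 × 1.5 = 16.875
  Sum = 2427.825 ng/mL·hr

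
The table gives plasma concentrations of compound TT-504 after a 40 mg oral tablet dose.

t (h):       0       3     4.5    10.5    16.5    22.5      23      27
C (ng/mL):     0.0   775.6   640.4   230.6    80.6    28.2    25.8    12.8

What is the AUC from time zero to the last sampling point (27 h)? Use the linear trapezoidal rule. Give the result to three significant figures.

AUC = 6190 ng/mL·h

Trapezoidal AUC_0→27:
  [0→3]: (0.0+775.6)/2 × 3 = 1163.4
  [3→4.5]: (775.6+640.4)/2 × 1.5 = 1062.0
  [4.5→10.5]: (640.4+230.6)/2 × 6 = 2613.0
  [10.5→16.5]: (230.6+80.6)/2 × 6 = 933.6
  [16.5→22.5]: (80.6+28.2)/2 × 6 = 326.4
  [22.5→23]: (28.2+25.8)/2 × 0.5 = 13.5
  [23→27]: (25.8+12.8)/2 × 4 = 77.2
  Sum = 6189.1 ng/mL·h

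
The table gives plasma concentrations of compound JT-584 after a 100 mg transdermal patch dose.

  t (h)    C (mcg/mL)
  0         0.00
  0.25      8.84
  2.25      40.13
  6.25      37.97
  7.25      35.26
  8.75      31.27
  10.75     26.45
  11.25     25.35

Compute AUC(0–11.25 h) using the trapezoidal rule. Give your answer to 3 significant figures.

AUC = 363 mcg/mL·h

Trapezoidal AUC_0→11.25:
  [0→0.25]: (0.00+8.84)/2 × 0.25 = 1.105
  [0.25→2.25]: (8.84+40.13)/2 × 2 = 48.97
  [2.25→6.25]: (40.13+37.97)/2 × 4 = 156.2
  [6.25→7.25]: (37.97+35.26)/2 × 1 = 36.615
  [7.25→8.75]: (35.26+31.27)/2 × 1.5 = 49.8975
  [8.75→10.75]: (31.27+26.45)/2 × 2 = 57.72
  [10.75→11.25]: (26.45+25.35)/2 × 0.5 = 12.95
  Sum = 363.4575 mcg/mL·h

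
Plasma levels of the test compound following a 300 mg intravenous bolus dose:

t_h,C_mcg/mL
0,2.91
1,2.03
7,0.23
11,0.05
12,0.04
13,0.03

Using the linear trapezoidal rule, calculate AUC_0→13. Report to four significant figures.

Trapezoidal AUC_0→13:
  [0→1]: (2.91+2.03)/2 × 1 = 2.47
  [1→7]: (2.03+0.23)/2 × 6 = 6.78
  [7→11]: (0.23+0.05)/2 × 4 = 0.56
  [11→12]: (0.05+0.04)/2 × 1 = 0.045
  [12→13]: (0.04+0.03)/2 × 1 = 0.035
  Sum = 9.89 mcg/mL·h

AUC = 9.890 mcg/mL·h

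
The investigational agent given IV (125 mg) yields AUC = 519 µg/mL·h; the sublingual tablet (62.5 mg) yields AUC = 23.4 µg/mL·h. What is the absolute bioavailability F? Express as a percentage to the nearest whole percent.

F = 9%

F = (AUC_ev / D_ev) / (AUC_iv / D_iv)
  = (23.4/62.5) / (519/125)
  = 0.3744 / 4.152 = 0.0902
  = 9.02%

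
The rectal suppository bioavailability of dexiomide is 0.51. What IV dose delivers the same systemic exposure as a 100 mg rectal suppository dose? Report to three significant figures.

Systemic exposure from an extravascular dose = F × D_ev, so the equivalent IV dose is F × D_ev.
D_iv = F × D_ev = 0.51 × 100 = 51 mg

D_iv = 51.0 mg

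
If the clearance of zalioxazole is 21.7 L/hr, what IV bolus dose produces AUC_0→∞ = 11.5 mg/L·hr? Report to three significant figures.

Dose = 250 mg

Dose_iv = CL × AUC_0→∞
     = 21.7 × 11.5 = 249.55 mg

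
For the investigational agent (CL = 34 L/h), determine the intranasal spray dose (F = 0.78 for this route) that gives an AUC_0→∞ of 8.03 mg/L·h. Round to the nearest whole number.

Dose = CL × AUC_0→∞ / F
     = 34 × 8.03 / 0.78 = 350.026 mg

Dose = 350 mg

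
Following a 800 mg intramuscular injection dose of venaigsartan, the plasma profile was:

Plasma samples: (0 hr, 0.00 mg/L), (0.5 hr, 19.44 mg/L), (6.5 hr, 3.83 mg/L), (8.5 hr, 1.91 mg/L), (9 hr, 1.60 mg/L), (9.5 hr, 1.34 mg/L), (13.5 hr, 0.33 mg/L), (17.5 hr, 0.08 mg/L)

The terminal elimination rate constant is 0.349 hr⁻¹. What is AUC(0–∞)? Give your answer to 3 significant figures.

AUC = 86.4 mg/L·hr

Trapezoidal AUC_0→17.5:
  [0→0.5]: (0.00+19.44)/2 × 0.5 = 4.86
  [0.5→6.5]: (19.44+3.83)/2 × 6 = 69.81
  [6.5→8.5]: (3.83+1.91)/2 × 2 = 5.74
  [8.5→9]: (1.91+1.60)/2 × 0.5 = 0.8775
  [9→9.5]: (1.60+1.34)/2 × 0.5 = 0.735
  [9.5→13.5]: (1.34+0.33)/2 × 4 = 3.34
  [13.5→17.5]: (0.33+0.08)/2 × 4 = 0.82
  Sum = 86.1825 mg/L·hr
Extrapolated tail: C_last / k_e = 0.08 / 0.349 = 0.229
AUC_0→∞ = 86.1825 + 0.229 = 86.4115 mg/L·hr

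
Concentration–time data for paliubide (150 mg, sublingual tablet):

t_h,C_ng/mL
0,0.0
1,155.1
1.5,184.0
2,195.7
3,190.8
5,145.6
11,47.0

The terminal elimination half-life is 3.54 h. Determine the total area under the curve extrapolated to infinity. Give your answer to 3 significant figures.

AUC = 1600 ng/mL·h

Trapezoidal AUC_0→11:
  [0→1]: (0.0+155.1)/2 × 1 = 77.55
  [1→1.5]: (155.1+184.0)/2 × 0.5 = 84.775
  [1.5→2]: (184.0+195.7)/2 × 0.5 = 94.925
  [2→3]: (195.7+190.8)/2 × 1 = 193.25
  [3→5]: (190.8+145.6)/2 × 2 = 336.4
  [5→11]: (145.6+47.0)/2 × 6 = 577.8
  Sum = 1364.7 ng/mL·h
k_e = ln2 / t½ = 0.693147 / 3.54 = 0.1958 h^-1
Extrapolated tail: C_last / k_e = 47.0 / 0.1958 = 240.041
AUC_0→∞ = 1364.7 + 240.041 = 1604.741 ng/mL·h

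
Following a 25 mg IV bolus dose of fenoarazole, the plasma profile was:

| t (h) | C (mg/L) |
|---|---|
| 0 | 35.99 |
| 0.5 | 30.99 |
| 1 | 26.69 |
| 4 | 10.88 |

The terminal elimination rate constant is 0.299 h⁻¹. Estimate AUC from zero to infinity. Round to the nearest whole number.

AUC = 124 mg/L·h

Trapezoidal AUC_0→4:
  [0→0.5]: (35.99+30.99)/2 × 0.5 = 16.745
  [0.5→1]: (30.99+26.69)/2 × 0.5 = 14.42
  [1→4]: (26.69+10.88)/2 × 3 = 56.355
  Sum = 87.52 mg/L·h
Extrapolated tail: C_last / k_e = 10.88 / 0.299 = 36.388
AUC_0→∞ = 87.52 + 36.388 = 123.908 mg/L·h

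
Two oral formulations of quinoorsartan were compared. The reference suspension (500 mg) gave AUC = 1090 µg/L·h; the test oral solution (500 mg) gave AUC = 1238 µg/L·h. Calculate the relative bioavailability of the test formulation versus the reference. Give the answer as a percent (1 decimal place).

F_rel = 113.6%

F_rel = (AUC_test/D_test) / (AUC_ref/D_ref)
      = (1238/500) / (1090/500)
      = 2.476 / 2.18 = 1.1358 = 113.58%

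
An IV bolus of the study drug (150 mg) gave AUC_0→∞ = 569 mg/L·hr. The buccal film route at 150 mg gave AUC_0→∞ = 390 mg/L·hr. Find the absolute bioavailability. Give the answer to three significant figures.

F = 0.685

F = (AUC_ev / D_ev) / (AUC_iv / D_iv)
  = (390/150) / (569/150)
  = 2.6 / 3.79333 = 0.6854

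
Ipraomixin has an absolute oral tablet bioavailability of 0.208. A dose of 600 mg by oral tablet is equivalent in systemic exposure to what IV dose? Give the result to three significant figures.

D_iv = 125 mg

Systemic exposure from an extravascular dose = F × D_ev, so the equivalent IV dose is F × D_ev.
D_iv = F × D_ev = 0.208 × 600 = 124.8 mg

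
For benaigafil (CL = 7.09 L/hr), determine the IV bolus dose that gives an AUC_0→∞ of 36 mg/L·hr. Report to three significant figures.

Dose_iv = CL × AUC_0→∞
     = 7.09 × 36 = 255.24 mg

Dose = 255 mg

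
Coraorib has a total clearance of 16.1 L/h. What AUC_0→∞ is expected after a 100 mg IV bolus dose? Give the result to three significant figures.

AUC_0→∞ = Dose_iv / CL
        = 100 / 16.1 = 6.21118 mg/L·h

AUC = 6.21 mg/L·h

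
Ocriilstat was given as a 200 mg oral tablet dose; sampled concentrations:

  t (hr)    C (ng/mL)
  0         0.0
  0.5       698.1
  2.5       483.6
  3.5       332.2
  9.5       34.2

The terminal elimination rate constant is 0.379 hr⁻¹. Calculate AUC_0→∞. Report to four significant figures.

AUC = 2954 ng/mL·hr

Trapezoidal AUC_0→9.5:
  [0→0.5]: (0.0+698.1)/2 × 0.5 = 174.525
  [0.5→2.5]: (698.1+483.6)/2 × 2 = 1181.7
  [2.5→3.5]: (483.6+332.2)/2 × 1 = 407.9
  [3.5→9.5]: (332.2+34.2)/2 × 6 = 1099.2
  Sum = 2863.325 ng/mL·hr
Extrapolated tail: C_last / k_e = 34.2 / 0.379 = 90.237
AUC_0→∞ = 2863.325 + 90.237 = 2953.562 ng/mL·hr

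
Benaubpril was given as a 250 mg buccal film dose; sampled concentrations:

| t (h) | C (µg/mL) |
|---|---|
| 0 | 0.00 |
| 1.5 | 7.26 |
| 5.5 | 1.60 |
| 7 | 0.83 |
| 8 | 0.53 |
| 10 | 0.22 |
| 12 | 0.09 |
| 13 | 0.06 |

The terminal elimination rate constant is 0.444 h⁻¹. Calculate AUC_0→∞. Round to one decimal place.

Trapezoidal AUC_0→13:
  [0→1.5]: (0.00+7.26)/2 × 1.5 = 5.445
  [1.5→5.5]: (7.26+1.60)/2 × 4 = 17.72
  [5.5→7]: (1.60+0.83)/2 × 1.5 = 1.8225
  [7→8]: (0.83+0.53)/2 × 1 = 0.68
  [8→10]: (0.53+0.22)/2 × 2 = 0.75
  [10→12]: (0.22+0.09)/2 × 2 = 0.31
  [12→13]: (0.09+0.06)/2 × 1 = 0.075
  Sum = 26.8025 µg/mL·h
Extrapolated tail: C_last / k_e = 0.06 / 0.444 = 0.135
AUC_0→∞ = 26.8025 + 0.135 = 26.9375 µg/mL·h

AUC = 26.9 µg/mL·h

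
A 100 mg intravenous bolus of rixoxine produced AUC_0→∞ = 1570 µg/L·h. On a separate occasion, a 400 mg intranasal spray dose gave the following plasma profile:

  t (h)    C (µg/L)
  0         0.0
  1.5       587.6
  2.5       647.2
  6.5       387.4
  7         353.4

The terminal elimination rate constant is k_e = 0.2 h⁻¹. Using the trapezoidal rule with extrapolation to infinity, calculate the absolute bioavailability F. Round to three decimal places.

Trapezoidal AUC_0→7 (intranasal spray):
  [0→1.5]: (0.0+587.6)/2 × 1.5 = 440.7
  [1.5→2.5]: (587.6+647.2)/2 × 1 = 617.4
  [2.5→6.5]: (647.2+387.4)/2 × 4 = 2069.2
  [6.5→7]: (387.4+353.4)/2 × 0.5 = 185.2
  Sum = 3312.5 µg/L·h
Tail: C_last/k_e = 353.4/0.2 = 1767.000
AUC_0→∞ (intranasal spray) = 3312.5 + 1767.000 = 5079.5 µg/L·h
F = (AUC_ev/D_ev)/(AUC_iv/D_iv) = (5079.5/400)/(1570/100) = 12.69875/15.7 = 0.8088

F = 0.809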